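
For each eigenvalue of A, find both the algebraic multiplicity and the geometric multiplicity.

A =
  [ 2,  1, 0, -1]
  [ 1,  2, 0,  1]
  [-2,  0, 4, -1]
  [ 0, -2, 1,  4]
λ = 3: alg = 4, geom = 2

Step 1 — factor the characteristic polynomial to read off the algebraic multiplicities:
  χ_A(x) = (x - 3)^4

Step 2 — compute geometric multiplicities via the rank-nullity identity g(λ) = n − rank(A − λI):
  rank(A − (3)·I) = 2, so dim ker(A − (3)·I) = n − 2 = 2

Summary:
  λ = 3: algebraic multiplicity = 4, geometric multiplicity = 2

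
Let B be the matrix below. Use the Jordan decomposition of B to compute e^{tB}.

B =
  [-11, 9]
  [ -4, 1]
e^{tB} =
  [-6*t*exp(-5*t) + exp(-5*t), 9*t*exp(-5*t)]
  [-4*t*exp(-5*t), 6*t*exp(-5*t) + exp(-5*t)]

Strategy: write B = P · J · P⁻¹ where J is a Jordan canonical form, so e^{tB} = P · e^{tJ} · P⁻¹, and e^{tJ} can be computed block-by-block.

B has Jordan form
J =
  [-5,  1]
  [ 0, -5]
(up to reordering of blocks).

Per-block formulas:
  For a 2×2 Jordan block J_2(-5): exp(t · J_2(-5)) = e^(-5t)·(I + t·N), where N is the 2×2 nilpotent shift.

After assembling e^{tJ} and conjugating by P, we get:

e^{tB} =
  [-6*t*exp(-5*t) + exp(-5*t), 9*t*exp(-5*t)]
  [-4*t*exp(-5*t), 6*t*exp(-5*t) + exp(-5*t)]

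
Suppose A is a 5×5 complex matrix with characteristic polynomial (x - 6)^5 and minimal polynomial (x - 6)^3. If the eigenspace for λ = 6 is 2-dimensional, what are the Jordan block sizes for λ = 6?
Block sizes for λ = 6: [3, 2]

Step 1 — from the characteristic polynomial, algebraic multiplicity of λ = 6 is 5. From dim ker(A − (6)·I) = 2, there are exactly 2 Jordan blocks for λ = 6.
Step 2 — from the minimal polynomial, the factor (x − 6)^3 tells us the largest block for λ = 6 has size 3.
Step 3 — with total size 5, 2 blocks, and largest block 3, the block sizes (in nonincreasing order) are [3, 2].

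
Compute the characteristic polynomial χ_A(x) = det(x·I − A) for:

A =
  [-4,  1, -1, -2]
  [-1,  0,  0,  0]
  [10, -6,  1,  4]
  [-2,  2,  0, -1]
x^4 + 4*x^3 + 6*x^2 + 4*x + 1

Expanding det(x·I − A) (e.g. by cofactor expansion or by noting that A is similar to its Jordan form J, which has the same characteristic polynomial as A) gives
  χ_A(x) = x^4 + 4*x^3 + 6*x^2 + 4*x + 1
which factors as (x + 1)^4. The eigenvalues (with algebraic multiplicities) are λ = -1 with multiplicity 4.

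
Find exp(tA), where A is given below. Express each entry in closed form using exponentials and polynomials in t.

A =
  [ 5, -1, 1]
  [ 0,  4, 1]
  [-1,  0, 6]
e^{tA} =
  [-t^2*exp(5*t)/2 + exp(5*t), t^2*exp(5*t)/2 - t*exp(5*t), t*exp(5*t)]
  [-t^2*exp(5*t)/2, t^2*exp(5*t)/2 - t*exp(5*t) + exp(5*t), t*exp(5*t)]
  [-t^2*exp(5*t)/2 - t*exp(5*t), t^2*exp(5*t)/2, t*exp(5*t) + exp(5*t)]

Strategy: write A = P · J · P⁻¹ where J is a Jordan canonical form, so e^{tA} = P · e^{tJ} · P⁻¹, and e^{tJ} can be computed block-by-block.

A has Jordan form
J =
  [5, 1, 0]
  [0, 5, 1]
  [0, 0, 5]
(up to reordering of blocks).

Per-block formulas:
  For a 3×3 Jordan block J_3(5): exp(t · J_3(5)) = e^(5t)·(I + t·N + (t^2/2)·N^2), where N is the 3×3 nilpotent shift.

After assembling e^{tJ} and conjugating by P, we get:

e^{tA} =
  [-t^2*exp(5*t)/2 + exp(5*t), t^2*exp(5*t)/2 - t*exp(5*t), t*exp(5*t)]
  [-t^2*exp(5*t)/2, t^2*exp(5*t)/2 - t*exp(5*t) + exp(5*t), t*exp(5*t)]
  [-t^2*exp(5*t)/2 - t*exp(5*t), t^2*exp(5*t)/2, t*exp(5*t) + exp(5*t)]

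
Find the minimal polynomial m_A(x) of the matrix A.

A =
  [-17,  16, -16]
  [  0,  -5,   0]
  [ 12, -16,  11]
x^2 + 6*x + 5

The characteristic polynomial is χ_A(x) = (x + 1)*(x + 5)^2, so the eigenvalues are known. The minimal polynomial is
  m_A(x) = Π_λ (x − λ)^{k_λ}
where k_λ is the size of the *largest* Jordan block for λ (equivalently, the smallest k with (A − λI)^k v = 0 for every generalised eigenvector v of λ).

  λ = -5: largest Jordan block has size 1, contributing (x + 5)
  λ = -1: largest Jordan block has size 1, contributing (x + 1)

So m_A(x) = (x + 1)*(x + 5) = x^2 + 6*x + 5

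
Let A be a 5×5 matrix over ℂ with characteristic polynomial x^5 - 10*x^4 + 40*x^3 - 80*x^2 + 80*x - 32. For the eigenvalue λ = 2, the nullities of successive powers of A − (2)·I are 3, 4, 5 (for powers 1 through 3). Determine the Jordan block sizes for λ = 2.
Block sizes for λ = 2: [3, 1, 1]

From the dimensions of kernels of powers, the number of Jordan blocks of size at least j is d_j − d_{j−1} where d_j = dim ker(N^j) (with d_0 = 0). Computing the differences gives [3, 1, 1].
The number of blocks of size exactly k is (#blocks of size ≥ k) − (#blocks of size ≥ k + 1), so the partition is: 2 block(s) of size 1, 1 block(s) of size 3.
In nonincreasing order the block sizes are [3, 1, 1].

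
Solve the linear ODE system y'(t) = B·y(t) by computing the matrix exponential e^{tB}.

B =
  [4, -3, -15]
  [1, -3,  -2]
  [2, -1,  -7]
e^{tB} =
  [3*t^2*exp(-2*t)/2 + 6*t*exp(-2*t) + exp(-2*t), -3*t*exp(-2*t), -9*t^2*exp(-2*t)/2 - 15*t*exp(-2*t)]
  [t^2*exp(-2*t)/2 + t*exp(-2*t), -t*exp(-2*t) + exp(-2*t), -3*t^2*exp(-2*t)/2 - 2*t*exp(-2*t)]
  [t^2*exp(-2*t)/2 + 2*t*exp(-2*t), -t*exp(-2*t), -3*t^2*exp(-2*t)/2 - 5*t*exp(-2*t) + exp(-2*t)]

Strategy: write B = P · J · P⁻¹ where J is a Jordan canonical form, so e^{tB} = P · e^{tJ} · P⁻¹, and e^{tJ} can be computed block-by-block.

B has Jordan form
J =
  [-2,  1,  0]
  [ 0, -2,  1]
  [ 0,  0, -2]
(up to reordering of blocks).

Per-block formulas:
  For a 3×3 Jordan block J_3(-2): exp(t · J_3(-2)) = e^(-2t)·(I + t·N + (t^2/2)·N^2), where N is the 3×3 nilpotent shift.

After assembling e^{tJ} and conjugating by P, we get:

e^{tB} =
  [3*t^2*exp(-2*t)/2 + 6*t*exp(-2*t) + exp(-2*t), -3*t*exp(-2*t), -9*t^2*exp(-2*t)/2 - 15*t*exp(-2*t)]
  [t^2*exp(-2*t)/2 + t*exp(-2*t), -t*exp(-2*t) + exp(-2*t), -3*t^2*exp(-2*t)/2 - 2*t*exp(-2*t)]
  [t^2*exp(-2*t)/2 + 2*t*exp(-2*t), -t*exp(-2*t), -3*t^2*exp(-2*t)/2 - 5*t*exp(-2*t) + exp(-2*t)]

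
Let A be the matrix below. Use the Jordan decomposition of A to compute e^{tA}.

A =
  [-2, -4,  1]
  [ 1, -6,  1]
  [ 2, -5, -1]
e^{tA} =
  [-t^2*exp(-3*t)/2 + t*exp(-3*t) + exp(-3*t), 3*t^2*exp(-3*t)/2 - 4*t*exp(-3*t), -t^2*exp(-3*t)/2 + t*exp(-3*t)]
  [t*exp(-3*t), -3*t*exp(-3*t) + exp(-3*t), t*exp(-3*t)]
  [t^2*exp(-3*t)/2 + 2*t*exp(-3*t), -3*t^2*exp(-3*t)/2 - 5*t*exp(-3*t), t^2*exp(-3*t)/2 + 2*t*exp(-3*t) + exp(-3*t)]

Strategy: write A = P · J · P⁻¹ where J is a Jordan canonical form, so e^{tA} = P · e^{tJ} · P⁻¹, and e^{tJ} can be computed block-by-block.

A has Jordan form
J =
  [-3,  1,  0]
  [ 0, -3,  1]
  [ 0,  0, -3]
(up to reordering of blocks).

Per-block formulas:
  For a 3×3 Jordan block J_3(-3): exp(t · J_3(-3)) = e^(-3t)·(I + t·N + (t^2/2)·N^2), where N is the 3×3 nilpotent shift.

After assembling e^{tJ} and conjugating by P, we get:

e^{tA} =
  [-t^2*exp(-3*t)/2 + t*exp(-3*t) + exp(-3*t), 3*t^2*exp(-3*t)/2 - 4*t*exp(-3*t), -t^2*exp(-3*t)/2 + t*exp(-3*t)]
  [t*exp(-3*t), -3*t*exp(-3*t) + exp(-3*t), t*exp(-3*t)]
  [t^2*exp(-3*t)/2 + 2*t*exp(-3*t), -3*t^2*exp(-3*t)/2 - 5*t*exp(-3*t), t^2*exp(-3*t)/2 + 2*t*exp(-3*t) + exp(-3*t)]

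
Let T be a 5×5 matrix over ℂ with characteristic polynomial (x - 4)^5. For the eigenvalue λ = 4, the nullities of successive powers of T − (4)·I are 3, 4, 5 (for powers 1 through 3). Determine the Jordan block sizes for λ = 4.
Block sizes for λ = 4: [3, 1, 1]

From the dimensions of kernels of powers, the number of Jordan blocks of size at least j is d_j − d_{j−1} where d_j = dim ker(N^j) (with d_0 = 0). Computing the differences gives [3, 1, 1].
The number of blocks of size exactly k is (#blocks of size ≥ k) − (#blocks of size ≥ k + 1), so the partition is: 2 block(s) of size 1, 1 block(s) of size 3.
In nonincreasing order the block sizes are [3, 1, 1].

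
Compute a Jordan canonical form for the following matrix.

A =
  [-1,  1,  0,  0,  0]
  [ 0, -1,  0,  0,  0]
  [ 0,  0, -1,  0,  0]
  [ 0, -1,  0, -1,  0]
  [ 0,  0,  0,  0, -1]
J_2(-1) ⊕ J_1(-1) ⊕ J_1(-1) ⊕ J_1(-1)

The characteristic polynomial is
  det(x·I − A) = x^5 + 5*x^4 + 10*x^3 + 10*x^2 + 5*x + 1 = (x + 1)^5

Eigenvalues and multiplicities (the geometric multiplicity of λ is n − rank(A − λI), which equals the number of Jordan blocks for λ):
  λ = -1: algebraic multiplicity = 5, geometric multiplicity = 4

Determining the block sizes for each eigenvalue:
  λ = -1: 4 blocks summing to 5 forces exactly one block of size 2 and the rest size 1 → block sizes [2, 1, 1, 1]

Assembling the blocks gives a Jordan form
J =
  [-1,  1,  0,  0,  0]
  [ 0, -1,  0,  0,  0]
  [ 0,  0, -1,  0,  0]
  [ 0,  0,  0, -1,  0]
  [ 0,  0,  0,  0, -1]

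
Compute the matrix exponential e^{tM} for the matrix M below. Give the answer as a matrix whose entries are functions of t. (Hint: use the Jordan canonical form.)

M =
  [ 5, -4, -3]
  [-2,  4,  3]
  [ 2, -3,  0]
e^{tM} =
  [3*t^2*exp(3*t) + 2*t*exp(3*t) + exp(3*t), -3*t^2*exp(3*t)/2 - 4*t*exp(3*t), -9*t^2*exp(3*t)/2 - 3*t*exp(3*t)]
  [-2*t*exp(3*t), t*exp(3*t) + exp(3*t), 3*t*exp(3*t)]
  [2*t^2*exp(3*t) + 2*t*exp(3*t), -t^2*exp(3*t) - 3*t*exp(3*t), -3*t^2*exp(3*t) - 3*t*exp(3*t) + exp(3*t)]

Strategy: write M = P · J · P⁻¹ where J is a Jordan canonical form, so e^{tM} = P · e^{tJ} · P⁻¹, and e^{tJ} can be computed block-by-block.

M has Jordan form
J =
  [3, 1, 0]
  [0, 3, 1]
  [0, 0, 3]
(up to reordering of blocks).

Per-block formulas:
  For a 3×3 Jordan block J_3(3): exp(t · J_3(3)) = e^(3t)·(I + t·N + (t^2/2)·N^2), where N is the 3×3 nilpotent shift.

After assembling e^{tJ} and conjugating by P, we get:

e^{tM} =
  [3*t^2*exp(3*t) + 2*t*exp(3*t) + exp(3*t), -3*t^2*exp(3*t)/2 - 4*t*exp(3*t), -9*t^2*exp(3*t)/2 - 3*t*exp(3*t)]
  [-2*t*exp(3*t), t*exp(3*t) + exp(3*t), 3*t*exp(3*t)]
  [2*t^2*exp(3*t) + 2*t*exp(3*t), -t^2*exp(3*t) - 3*t*exp(3*t), -3*t^2*exp(3*t) - 3*t*exp(3*t) + exp(3*t)]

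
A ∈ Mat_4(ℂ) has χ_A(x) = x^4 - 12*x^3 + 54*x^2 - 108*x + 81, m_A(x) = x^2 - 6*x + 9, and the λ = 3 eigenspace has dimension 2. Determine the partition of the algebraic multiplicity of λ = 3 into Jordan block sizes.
Block sizes for λ = 3: [2, 2]

Step 1 — from the characteristic polynomial, algebraic multiplicity of λ = 3 is 4. From dim ker(A − (3)·I) = 2, there are exactly 2 Jordan blocks for λ = 3.
Step 2 — from the minimal polynomial, the factor (x − 3)^2 tells us the largest block for λ = 3 has size 2.
Step 3 — with total size 4, 2 blocks, and largest block 2, the block sizes (in nonincreasing order) are [2, 2].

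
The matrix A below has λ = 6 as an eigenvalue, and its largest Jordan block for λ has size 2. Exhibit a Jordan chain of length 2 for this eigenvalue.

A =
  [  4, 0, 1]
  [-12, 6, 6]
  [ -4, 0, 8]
A Jordan chain for λ = 6 of length 2:
v_1 = (-2, -12, -4)ᵀ
v_2 = (1, 0, 0)ᵀ

Let N = A − (6)·I. We want v_2 with N^2 v_2 = 0 but N^1 v_2 ≠ 0; then v_{j-1} := N · v_j for j = 2, …, 2.

Pick v_2 = (1, 0, 0)ᵀ.
Then v_1 = N · v_2 = (-2, -12, -4)ᵀ.

Sanity check: (A − (6)·I) v_1 = (0, 0, 0)ᵀ = 0. ✓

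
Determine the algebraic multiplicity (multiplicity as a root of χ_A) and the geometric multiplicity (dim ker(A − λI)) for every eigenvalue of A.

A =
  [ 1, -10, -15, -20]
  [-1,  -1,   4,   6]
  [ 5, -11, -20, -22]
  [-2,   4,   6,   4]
λ = -4: alg = 4, geom = 2

Step 1 — factor the characteristic polynomial to read off the algebraic multiplicities:
  χ_A(x) = (x + 4)^4

Step 2 — compute geometric multiplicities via the rank-nullity identity g(λ) = n − rank(A − λI):
  rank(A − (-4)·I) = 2, so dim ker(A − (-4)·I) = n − 2 = 2

Summary:
  λ = -4: algebraic multiplicity = 4, geometric multiplicity = 2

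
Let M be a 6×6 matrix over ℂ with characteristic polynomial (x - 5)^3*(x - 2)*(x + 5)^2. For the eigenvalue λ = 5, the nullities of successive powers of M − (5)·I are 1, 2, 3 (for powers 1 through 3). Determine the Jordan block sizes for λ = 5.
Block sizes for λ = 5: [3]

From the dimensions of kernels of powers, the number of Jordan blocks of size at least j is d_j − d_{j−1} where d_j = dim ker(N^j) (with d_0 = 0). Computing the differences gives [1, 1, 1].
The number of blocks of size exactly k is (#blocks of size ≥ k) − (#blocks of size ≥ k + 1), so the partition is: 1 block(s) of size 3.
In nonincreasing order the block sizes are [3].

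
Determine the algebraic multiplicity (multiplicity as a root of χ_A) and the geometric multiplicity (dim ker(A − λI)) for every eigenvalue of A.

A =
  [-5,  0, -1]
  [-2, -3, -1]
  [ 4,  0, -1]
λ = -3: alg = 3, geom = 2

Step 1 — factor the characteristic polynomial to read off the algebraic multiplicities:
  χ_A(x) = (x + 3)^3

Step 2 — compute geometric multiplicities via the rank-nullity identity g(λ) = n − rank(A − λI):
  rank(A − (-3)·I) = 1, so dim ker(A − (-3)·I) = n − 1 = 2

Summary:
  λ = -3: algebraic multiplicity = 3, geometric multiplicity = 2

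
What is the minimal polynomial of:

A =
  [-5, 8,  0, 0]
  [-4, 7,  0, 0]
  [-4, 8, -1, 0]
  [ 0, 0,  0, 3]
x^2 - 2*x - 3

The characteristic polynomial is χ_A(x) = (x - 3)^2*(x + 1)^2, so the eigenvalues are known. The minimal polynomial is
  m_A(x) = Π_λ (x − λ)^{k_λ}
where k_λ is the size of the *largest* Jordan block for λ (equivalently, the smallest k with (A − λI)^k v = 0 for every generalised eigenvector v of λ).

  λ = -1: largest Jordan block has size 1, contributing (x + 1)
  λ = 3: largest Jordan block has size 1, contributing (x − 3)

So m_A(x) = (x - 3)*(x + 1) = x^2 - 2*x - 3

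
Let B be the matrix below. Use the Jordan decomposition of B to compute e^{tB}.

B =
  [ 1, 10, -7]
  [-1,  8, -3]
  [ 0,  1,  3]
e^{tB} =
  [-t^2*exp(4*t)/2 - 3*t*exp(4*t) + exp(4*t), 3*t^2*exp(4*t)/2 + 10*t*exp(4*t), -t^2*exp(4*t) - 7*t*exp(4*t)]
  [-t^2*exp(4*t)/2 - t*exp(4*t), 3*t^2*exp(4*t)/2 + 4*t*exp(4*t) + exp(4*t), -t^2*exp(4*t) - 3*t*exp(4*t)]
  [-t^2*exp(4*t)/2, 3*t^2*exp(4*t)/2 + t*exp(4*t), -t^2*exp(4*t) - t*exp(4*t) + exp(4*t)]

Strategy: write B = P · J · P⁻¹ where J is a Jordan canonical form, so e^{tB} = P · e^{tJ} · P⁻¹, and e^{tJ} can be computed block-by-block.

B has Jordan form
J =
  [4, 1, 0]
  [0, 4, 1]
  [0, 0, 4]
(up to reordering of blocks).

Per-block formulas:
  For a 3×3 Jordan block J_3(4): exp(t · J_3(4)) = e^(4t)·(I + t·N + (t^2/2)·N^2), where N is the 3×3 nilpotent shift.

After assembling e^{tJ} and conjugating by P, we get:

e^{tB} =
  [-t^2*exp(4*t)/2 - 3*t*exp(4*t) + exp(4*t), 3*t^2*exp(4*t)/2 + 10*t*exp(4*t), -t^2*exp(4*t) - 7*t*exp(4*t)]
  [-t^2*exp(4*t)/2 - t*exp(4*t), 3*t^2*exp(4*t)/2 + 4*t*exp(4*t) + exp(4*t), -t^2*exp(4*t) - 3*t*exp(4*t)]
  [-t^2*exp(4*t)/2, 3*t^2*exp(4*t)/2 + t*exp(4*t), -t^2*exp(4*t) - t*exp(4*t) + exp(4*t)]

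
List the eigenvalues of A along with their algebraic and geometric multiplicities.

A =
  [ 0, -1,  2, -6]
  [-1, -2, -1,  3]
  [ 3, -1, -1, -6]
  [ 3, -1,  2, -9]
λ = -3: alg = 4, geom = 2

Step 1 — factor the characteristic polynomial to read off the algebraic multiplicities:
  χ_A(x) = (x + 3)^4

Step 2 — compute geometric multiplicities via the rank-nullity identity g(λ) = n − rank(A − λI):
  rank(A − (-3)·I) = 2, so dim ker(A − (-3)·I) = n − 2 = 2

Summary:
  λ = -3: algebraic multiplicity = 4, geometric multiplicity = 2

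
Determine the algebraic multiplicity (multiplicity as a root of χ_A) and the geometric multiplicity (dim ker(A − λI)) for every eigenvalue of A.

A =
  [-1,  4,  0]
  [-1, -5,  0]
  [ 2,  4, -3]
λ = -3: alg = 3, geom = 2

Step 1 — factor the characteristic polynomial to read off the algebraic multiplicities:
  χ_A(x) = (x + 3)^3

Step 2 — compute geometric multiplicities via the rank-nullity identity g(λ) = n − rank(A − λI):
  rank(A − (-3)·I) = 1, so dim ker(A − (-3)·I) = n − 1 = 2

Summary:
  λ = -3: algebraic multiplicity = 3, geometric multiplicity = 2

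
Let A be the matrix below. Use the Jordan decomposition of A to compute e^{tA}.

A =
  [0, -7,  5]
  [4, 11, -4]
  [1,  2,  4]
e^{tA} =
  [t^2*exp(5*t) - 5*t*exp(5*t) + exp(5*t), 3*t^2*exp(5*t)/2 - 7*t*exp(5*t), -t^2*exp(5*t) + 5*t*exp(5*t)]
  [4*t*exp(5*t), 6*t*exp(5*t) + exp(5*t), -4*t*exp(5*t)]
  [t^2*exp(5*t) + t*exp(5*t), 3*t^2*exp(5*t)/2 + 2*t*exp(5*t), -t^2*exp(5*t) - t*exp(5*t) + exp(5*t)]

Strategy: write A = P · J · P⁻¹ where J is a Jordan canonical form, so e^{tA} = P · e^{tJ} · P⁻¹, and e^{tJ} can be computed block-by-block.

A has Jordan form
J =
  [5, 1, 0]
  [0, 5, 1]
  [0, 0, 5]
(up to reordering of blocks).

Per-block formulas:
  For a 3×3 Jordan block J_3(5): exp(t · J_3(5)) = e^(5t)·(I + t·N + (t^2/2)·N^2), where N is the 3×3 nilpotent shift.

After assembling e^{tJ} and conjugating by P, we get:

e^{tA} =
  [t^2*exp(5*t) - 5*t*exp(5*t) + exp(5*t), 3*t^2*exp(5*t)/2 - 7*t*exp(5*t), -t^2*exp(5*t) + 5*t*exp(5*t)]
  [4*t*exp(5*t), 6*t*exp(5*t) + exp(5*t), -4*t*exp(5*t)]
  [t^2*exp(5*t) + t*exp(5*t), 3*t^2*exp(5*t)/2 + 2*t*exp(5*t), -t^2*exp(5*t) - t*exp(5*t) + exp(5*t)]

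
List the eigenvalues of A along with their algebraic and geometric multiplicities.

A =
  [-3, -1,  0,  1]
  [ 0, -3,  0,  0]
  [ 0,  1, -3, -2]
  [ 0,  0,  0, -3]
λ = -3: alg = 4, geom = 2

Step 1 — factor the characteristic polynomial to read off the algebraic multiplicities:
  χ_A(x) = (x + 3)^4

Step 2 — compute geometric multiplicities via the rank-nullity identity g(λ) = n − rank(A − λI):
  rank(A − (-3)·I) = 2, so dim ker(A − (-3)·I) = n − 2 = 2

Summary:
  λ = -3: algebraic multiplicity = 4, geometric multiplicity = 2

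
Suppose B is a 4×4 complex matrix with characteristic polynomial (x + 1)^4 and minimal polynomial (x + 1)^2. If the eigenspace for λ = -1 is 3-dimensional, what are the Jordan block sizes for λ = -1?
Block sizes for λ = -1: [2, 1, 1]

Step 1 — from the characteristic polynomial, algebraic multiplicity of λ = -1 is 4. From dim ker(B − (-1)·I) = 3, there are exactly 3 Jordan blocks for λ = -1.
Step 2 — from the minimal polynomial, the factor (x + 1)^2 tells us the largest block for λ = -1 has size 2.
Step 3 — with total size 4, 3 blocks, and largest block 2, the block sizes (in nonincreasing order) are [2, 1, 1].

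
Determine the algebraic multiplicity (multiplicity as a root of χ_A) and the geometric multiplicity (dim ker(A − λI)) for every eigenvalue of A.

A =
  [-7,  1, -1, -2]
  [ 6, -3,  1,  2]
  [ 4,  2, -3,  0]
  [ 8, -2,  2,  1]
λ = -3: alg = 4, geom = 2

Step 1 — factor the characteristic polynomial to read off the algebraic multiplicities:
  χ_A(x) = (x + 3)^4

Step 2 — compute geometric multiplicities via the rank-nullity identity g(λ) = n − rank(A − λI):
  rank(A − (-3)·I) = 2, so dim ker(A − (-3)·I) = n − 2 = 2

Summary:
  λ = -3: algebraic multiplicity = 4, geometric multiplicity = 2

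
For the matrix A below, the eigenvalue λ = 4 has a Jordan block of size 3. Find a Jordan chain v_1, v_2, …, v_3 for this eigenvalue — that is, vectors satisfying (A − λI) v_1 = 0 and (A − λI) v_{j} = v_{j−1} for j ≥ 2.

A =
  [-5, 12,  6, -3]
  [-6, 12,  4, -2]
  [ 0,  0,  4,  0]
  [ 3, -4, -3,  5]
A Jordan chain for λ = 4 of length 3:
v_1 = (3, 2, 0, -1)ᵀ
v_2 = (6, 4, 0, -3)ᵀ
v_3 = (0, 0, 1, 0)ᵀ

Let N = A − (4)·I. We want v_3 with N^3 v_3 = 0 but N^2 v_3 ≠ 0; then v_{j-1} := N · v_j for j = 3, …, 2.

Pick v_3 = (0, 0, 1, 0)ᵀ.
Then v_2 = N · v_3 = (6, 4, 0, -3)ᵀ.
Then v_1 = N · v_2 = (3, 2, 0, -1)ᵀ.

Sanity check: (A − (4)·I) v_1 = (0, 0, 0, 0)ᵀ = 0. ✓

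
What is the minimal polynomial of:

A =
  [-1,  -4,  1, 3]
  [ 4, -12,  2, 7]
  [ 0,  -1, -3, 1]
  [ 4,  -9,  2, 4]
x^2 + 6*x + 9

The characteristic polynomial is χ_A(x) = (x + 3)^4, so the eigenvalues are known. The minimal polynomial is
  m_A(x) = Π_λ (x − λ)^{k_λ}
where k_λ is the size of the *largest* Jordan block for λ (equivalently, the smallest k with (A − λI)^k v = 0 for every generalised eigenvector v of λ).

  λ = -3: largest Jordan block has size 2, contributing (x + 3)^2

So m_A(x) = (x + 3)^2 = x^2 + 6*x + 9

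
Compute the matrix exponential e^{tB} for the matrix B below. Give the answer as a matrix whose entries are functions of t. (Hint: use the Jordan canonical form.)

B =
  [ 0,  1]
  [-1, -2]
e^{tB} =
  [t*exp(-t) + exp(-t), t*exp(-t)]
  [-t*exp(-t), -t*exp(-t) + exp(-t)]

Strategy: write B = P · J · P⁻¹ where J is a Jordan canonical form, so e^{tB} = P · e^{tJ} · P⁻¹, and e^{tJ} can be computed block-by-block.

B has Jordan form
J =
  [-1,  1]
  [ 0, -1]
(up to reordering of blocks).

Per-block formulas:
  For a 2×2 Jordan block J_2(-1): exp(t · J_2(-1)) = e^(-1t)·(I + t·N), where N is the 2×2 nilpotent shift.

After assembling e^{tJ} and conjugating by P, we get:

e^{tB} =
  [t*exp(-t) + exp(-t), t*exp(-t)]
  [-t*exp(-t), -t*exp(-t) + exp(-t)]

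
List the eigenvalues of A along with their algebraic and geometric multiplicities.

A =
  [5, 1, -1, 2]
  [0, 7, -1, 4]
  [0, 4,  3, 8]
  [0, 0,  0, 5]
λ = 5: alg = 4, geom = 2

Step 1 — factor the characteristic polynomial to read off the algebraic multiplicities:
  χ_A(x) = (x - 5)^4

Step 2 — compute geometric multiplicities via the rank-nullity identity g(λ) = n − rank(A − λI):
  rank(A − (5)·I) = 2, so dim ker(A − (5)·I) = n − 2 = 2

Summary:
  λ = 5: algebraic multiplicity = 4, geometric multiplicity = 2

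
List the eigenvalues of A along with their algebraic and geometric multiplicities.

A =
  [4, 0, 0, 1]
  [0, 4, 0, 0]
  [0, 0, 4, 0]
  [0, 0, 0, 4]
λ = 4: alg = 4, geom = 3

Step 1 — factor the characteristic polynomial to read off the algebraic multiplicities:
  χ_A(x) = (x - 4)^4

Step 2 — compute geometric multiplicities via the rank-nullity identity g(λ) = n − rank(A − λI):
  rank(A − (4)·I) = 1, so dim ker(A − (4)·I) = n − 1 = 3

Summary:
  λ = 4: algebraic multiplicity = 4, geometric multiplicity = 3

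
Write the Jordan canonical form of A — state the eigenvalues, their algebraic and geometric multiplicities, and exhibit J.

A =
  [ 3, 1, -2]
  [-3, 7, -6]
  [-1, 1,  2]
J_2(4) ⊕ J_1(4)

The characteristic polynomial is
  det(x·I − A) = x^3 - 12*x^2 + 48*x - 64 = (x - 4)^3

Eigenvalues and multiplicities (the geometric multiplicity of λ is n − rank(A − λI), which equals the number of Jordan blocks for λ):
  λ = 4: algebraic multiplicity = 3, geometric multiplicity = 2

Determining the block sizes for each eigenvalue:
  λ = 4: 2 blocks summing to 3 forces exactly one block of size 2 and the rest size 1 → block sizes [2, 1]

Assembling the blocks gives a Jordan form
J =
  [4, 1, 0]
  [0, 4, 0]
  [0, 0, 4]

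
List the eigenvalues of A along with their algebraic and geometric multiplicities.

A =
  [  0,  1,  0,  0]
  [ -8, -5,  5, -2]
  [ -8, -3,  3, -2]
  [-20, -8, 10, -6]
λ = -2: alg = 4, geom = 2

Step 1 — factor the characteristic polynomial to read off the algebraic multiplicities:
  χ_A(x) = (x + 2)^4

Step 2 — compute geometric multiplicities via the rank-nullity identity g(λ) = n − rank(A − λI):
  rank(A − (-2)·I) = 2, so dim ker(A − (-2)·I) = n − 2 = 2

Summary:
  λ = -2: algebraic multiplicity = 4, geometric multiplicity = 2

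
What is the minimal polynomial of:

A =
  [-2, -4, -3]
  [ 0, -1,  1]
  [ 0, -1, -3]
x^3 + 6*x^2 + 12*x + 8

The characteristic polynomial is χ_A(x) = (x + 2)^3, so the eigenvalues are known. The minimal polynomial is
  m_A(x) = Π_λ (x − λ)^{k_λ}
where k_λ is the size of the *largest* Jordan block for λ (equivalently, the smallest k with (A − λI)^k v = 0 for every generalised eigenvector v of λ).

  λ = -2: largest Jordan block has size 3, contributing (x + 2)^3

So m_A(x) = (x + 2)^3 = x^3 + 6*x^2 + 12*x + 8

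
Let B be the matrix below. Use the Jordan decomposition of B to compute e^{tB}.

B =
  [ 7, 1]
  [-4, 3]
e^{tB} =
  [2*t*exp(5*t) + exp(5*t), t*exp(5*t)]
  [-4*t*exp(5*t), -2*t*exp(5*t) + exp(5*t)]

Strategy: write B = P · J · P⁻¹ where J is a Jordan canonical form, so e^{tB} = P · e^{tJ} · P⁻¹, and e^{tJ} can be computed block-by-block.

B has Jordan form
J =
  [5, 1]
  [0, 5]
(up to reordering of blocks).

Per-block formulas:
  For a 2×2 Jordan block J_2(5): exp(t · J_2(5)) = e^(5t)·(I + t·N), where N is the 2×2 nilpotent shift.

After assembling e^{tJ} and conjugating by P, we get:

e^{tB} =
  [2*t*exp(5*t) + exp(5*t), t*exp(5*t)]
  [-4*t*exp(5*t), -2*t*exp(5*t) + exp(5*t)]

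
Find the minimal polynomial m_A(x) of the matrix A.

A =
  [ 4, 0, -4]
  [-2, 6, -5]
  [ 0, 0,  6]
x^3 - 16*x^2 + 84*x - 144

The characteristic polynomial is χ_A(x) = (x - 6)^2*(x - 4), so the eigenvalues are known. The minimal polynomial is
  m_A(x) = Π_λ (x − λ)^{k_λ}
where k_λ is the size of the *largest* Jordan block for λ (equivalently, the smallest k with (A − λI)^k v = 0 for every generalised eigenvector v of λ).

  λ = 4: largest Jordan block has size 1, contributing (x − 4)
  λ = 6: largest Jordan block has size 2, contributing (x − 6)^2

So m_A(x) = (x - 6)^2*(x - 4) = x^3 - 16*x^2 + 84*x - 144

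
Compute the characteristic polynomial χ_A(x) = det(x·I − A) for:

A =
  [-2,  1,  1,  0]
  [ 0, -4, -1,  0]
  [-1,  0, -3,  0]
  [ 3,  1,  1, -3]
x^4 + 12*x^3 + 54*x^2 + 108*x + 81

Expanding det(x·I − A) (e.g. by cofactor expansion or by noting that A is similar to its Jordan form J, which has the same characteristic polynomial as A) gives
  χ_A(x) = x^4 + 12*x^3 + 54*x^2 + 108*x + 81
which factors as (x + 3)^4. The eigenvalues (with algebraic multiplicities) are λ = -3 with multiplicity 4.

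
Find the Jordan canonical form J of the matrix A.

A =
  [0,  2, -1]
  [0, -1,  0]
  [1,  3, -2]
J_3(-1)

The characteristic polynomial is
  det(x·I − A) = x^3 + 3*x^2 + 3*x + 1 = (x + 1)^3

Eigenvalues and multiplicities (the geometric multiplicity of λ is n − rank(A − λI), which equals the number of Jordan blocks for λ):
  λ = -1: algebraic multiplicity = 3, geometric multiplicity = 1

Determining the block sizes for each eigenvalue:
  λ = -1: one block (gm = 1), so the single block has size am = 3 → block sizes [3]

Assembling the blocks gives a Jordan form
J =
  [-1,  1,  0]
  [ 0, -1,  1]
  [ 0,  0, -1]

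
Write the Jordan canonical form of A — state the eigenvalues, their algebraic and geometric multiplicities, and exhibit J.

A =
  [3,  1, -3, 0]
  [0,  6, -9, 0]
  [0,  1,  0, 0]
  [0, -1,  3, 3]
J_2(3) ⊕ J_1(3) ⊕ J_1(3)

The characteristic polynomial is
  det(x·I − A) = x^4 - 12*x^3 + 54*x^2 - 108*x + 81 = (x - 3)^4

Eigenvalues and multiplicities (the geometric multiplicity of λ is n − rank(A − λI), which equals the number of Jordan blocks for λ):
  λ = 3: algebraic multiplicity = 4, geometric multiplicity = 3

Determining the block sizes for each eigenvalue:
  λ = 3: 3 blocks summing to 4 forces exactly one block of size 2 and the rest size 1 → block sizes [2, 1, 1]

Assembling the blocks gives a Jordan form
J =
  [3, 1, 0, 0]
  [0, 3, 0, 0]
  [0, 0, 3, 0]
  [0, 0, 0, 3]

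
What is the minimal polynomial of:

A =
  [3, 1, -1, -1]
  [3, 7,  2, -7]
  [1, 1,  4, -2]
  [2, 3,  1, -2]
x^2 - 6*x + 9

The characteristic polynomial is χ_A(x) = (x - 3)^4, so the eigenvalues are known. The minimal polynomial is
  m_A(x) = Π_λ (x − λ)^{k_λ}
where k_λ is the size of the *largest* Jordan block for λ (equivalently, the smallest k with (A − λI)^k v = 0 for every generalised eigenvector v of λ).

  λ = 3: largest Jordan block has size 2, contributing (x − 3)^2

So m_A(x) = (x - 3)^2 = x^2 - 6*x + 9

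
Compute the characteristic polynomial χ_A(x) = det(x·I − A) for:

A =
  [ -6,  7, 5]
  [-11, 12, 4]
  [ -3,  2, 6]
x^3 - 12*x^2 + 48*x - 64

Expanding det(x·I − A) (e.g. by cofactor expansion or by noting that A is similar to its Jordan form J, which has the same characteristic polynomial as A) gives
  χ_A(x) = x^3 - 12*x^2 + 48*x - 64
which factors as (x - 4)^3. The eigenvalues (with algebraic multiplicities) are λ = 4 with multiplicity 3.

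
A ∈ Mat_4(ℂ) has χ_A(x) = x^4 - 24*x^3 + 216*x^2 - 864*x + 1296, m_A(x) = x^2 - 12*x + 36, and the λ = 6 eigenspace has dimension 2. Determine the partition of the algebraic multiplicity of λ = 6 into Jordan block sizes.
Block sizes for λ = 6: [2, 2]

Step 1 — from the characteristic polynomial, algebraic multiplicity of λ = 6 is 4. From dim ker(A − (6)·I) = 2, there are exactly 2 Jordan blocks for λ = 6.
Step 2 — from the minimal polynomial, the factor (x − 6)^2 tells us the largest block for λ = 6 has size 2.
Step 3 — with total size 4, 2 blocks, and largest block 2, the block sizes (in nonincreasing order) are [2, 2].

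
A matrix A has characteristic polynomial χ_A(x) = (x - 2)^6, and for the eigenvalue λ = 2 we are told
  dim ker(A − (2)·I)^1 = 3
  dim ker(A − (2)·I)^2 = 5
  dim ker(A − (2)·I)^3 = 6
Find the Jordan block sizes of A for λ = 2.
Block sizes for λ = 2: [3, 2, 1]

From the dimensions of kernels of powers, the number of Jordan blocks of size at least j is d_j − d_{j−1} where d_j = dim ker(N^j) (with d_0 = 0). Computing the differences gives [3, 2, 1].
The number of blocks of size exactly k is (#blocks of size ≥ k) − (#blocks of size ≥ k + 1), so the partition is: 1 block(s) of size 1, 1 block(s) of size 2, 1 block(s) of size 3.
In nonincreasing order the block sizes are [3, 2, 1].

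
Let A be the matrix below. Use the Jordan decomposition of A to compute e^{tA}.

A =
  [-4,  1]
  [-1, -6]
e^{tA} =
  [t*exp(-5*t) + exp(-5*t), t*exp(-5*t)]
  [-t*exp(-5*t), -t*exp(-5*t) + exp(-5*t)]

Strategy: write A = P · J · P⁻¹ where J is a Jordan canonical form, so e^{tA} = P · e^{tJ} · P⁻¹, and e^{tJ} can be computed block-by-block.

A has Jordan form
J =
  [-5,  1]
  [ 0, -5]
(up to reordering of blocks).

Per-block formulas:
  For a 2×2 Jordan block J_2(-5): exp(t · J_2(-5)) = e^(-5t)·(I + t·N), where N is the 2×2 nilpotent shift.

After assembling e^{tJ} and conjugating by P, we get:

e^{tA} =
  [t*exp(-5*t) + exp(-5*t), t*exp(-5*t)]
  [-t*exp(-5*t), -t*exp(-5*t) + exp(-5*t)]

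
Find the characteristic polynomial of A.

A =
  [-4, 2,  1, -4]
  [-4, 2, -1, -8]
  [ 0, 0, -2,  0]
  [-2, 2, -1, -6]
x^4 + 10*x^3 + 36*x^2 + 56*x + 32

Expanding det(x·I − A) (e.g. by cofactor expansion or by noting that A is similar to its Jordan form J, which has the same characteristic polynomial as A) gives
  χ_A(x) = x^4 + 10*x^3 + 36*x^2 + 56*x + 32
which factors as (x + 2)^3*(x + 4). The eigenvalues (with algebraic multiplicities) are λ = -4 with multiplicity 1, λ = -2 with multiplicity 3.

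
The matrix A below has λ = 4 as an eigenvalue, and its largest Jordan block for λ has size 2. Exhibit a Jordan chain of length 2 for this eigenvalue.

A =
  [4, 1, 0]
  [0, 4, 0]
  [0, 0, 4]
A Jordan chain for λ = 4 of length 2:
v_1 = (1, 0, 0)ᵀ
v_2 = (0, 1, 0)ᵀ

Let N = A − (4)·I. We want v_2 with N^2 v_2 = 0 but N^1 v_2 ≠ 0; then v_{j-1} := N · v_j for j = 2, …, 2.

Pick v_2 = (0, 1, 0)ᵀ.
Then v_1 = N · v_2 = (1, 0, 0)ᵀ.

Sanity check: (A − (4)·I) v_1 = (0, 0, 0)ᵀ = 0. ✓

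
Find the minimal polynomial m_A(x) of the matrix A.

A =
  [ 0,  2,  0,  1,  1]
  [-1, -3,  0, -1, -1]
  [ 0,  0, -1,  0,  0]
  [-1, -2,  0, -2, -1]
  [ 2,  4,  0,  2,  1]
x^2 + 2*x + 1

The characteristic polynomial is χ_A(x) = (x + 1)^5, so the eigenvalues are known. The minimal polynomial is
  m_A(x) = Π_λ (x − λ)^{k_λ}
where k_λ is the size of the *largest* Jordan block for λ (equivalently, the smallest k with (A − λI)^k v = 0 for every generalised eigenvector v of λ).

  λ = -1: largest Jordan block has size 2, contributing (x + 1)^2

So m_A(x) = (x + 1)^2 = x^2 + 2*x + 1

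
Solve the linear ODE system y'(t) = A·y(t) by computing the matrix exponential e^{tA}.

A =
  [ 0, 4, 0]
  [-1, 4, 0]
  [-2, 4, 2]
e^{tA} =
  [-2*t*exp(2*t) + exp(2*t), 4*t*exp(2*t), 0]
  [-t*exp(2*t), 2*t*exp(2*t) + exp(2*t), 0]
  [-2*t*exp(2*t), 4*t*exp(2*t), exp(2*t)]

Strategy: write A = P · J · P⁻¹ where J is a Jordan canonical form, so e^{tA} = P · e^{tJ} · P⁻¹, and e^{tJ} can be computed block-by-block.

A has Jordan form
J =
  [2, 1, 0]
  [0, 2, 0]
  [0, 0, 2]
(up to reordering of blocks).

Per-block formulas:
  For a 1×1 block at λ = 2: exp(t · [2]) = [e^(2t)].
  For a 2×2 Jordan block J_2(2): exp(t · J_2(2)) = e^(2t)·(I + t·N), where N is the 2×2 nilpotent shift.

After assembling e^{tJ} and conjugating by P, we get:

e^{tA} =
  [-2*t*exp(2*t) + exp(2*t), 4*t*exp(2*t), 0]
  [-t*exp(2*t), 2*t*exp(2*t) + exp(2*t), 0]
  [-2*t*exp(2*t), 4*t*exp(2*t), exp(2*t)]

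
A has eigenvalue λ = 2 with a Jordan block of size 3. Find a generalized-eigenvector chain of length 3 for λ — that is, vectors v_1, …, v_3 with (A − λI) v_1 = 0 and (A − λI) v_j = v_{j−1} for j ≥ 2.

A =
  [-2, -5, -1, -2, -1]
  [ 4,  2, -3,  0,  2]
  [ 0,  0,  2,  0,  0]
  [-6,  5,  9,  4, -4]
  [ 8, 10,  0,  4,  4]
A Jordan chain for λ = 2 of length 3:
v_1 = (1, -4, 0, 9, -2)ᵀ
v_2 = (-1, -3, 0, 9, 0)ᵀ
v_3 = (0, 0, 1, 0, 0)ᵀ

Let N = A − (2)·I. We want v_3 with N^3 v_3 = 0 but N^2 v_3 ≠ 0; then v_{j-1} := N · v_j for j = 3, …, 2.

Pick v_3 = (0, 0, 1, 0, 0)ᵀ.
Then v_2 = N · v_3 = (-1, -3, 0, 9, 0)ᵀ.
Then v_1 = N · v_2 = (1, -4, 0, 9, -2)ᵀ.

Sanity check: (A − (2)·I) v_1 = (0, 0, 0, 0, 0)ᵀ = 0. ✓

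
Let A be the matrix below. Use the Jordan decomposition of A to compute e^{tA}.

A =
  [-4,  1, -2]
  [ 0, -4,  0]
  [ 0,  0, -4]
e^{tA} =
  [exp(-4*t), t*exp(-4*t), -2*t*exp(-4*t)]
  [0, exp(-4*t), 0]
  [0, 0, exp(-4*t)]

Strategy: write A = P · J · P⁻¹ where J is a Jordan canonical form, so e^{tA} = P · e^{tJ} · P⁻¹, and e^{tJ} can be computed block-by-block.

A has Jordan form
J =
  [-4,  1,  0]
  [ 0, -4,  0]
  [ 0,  0, -4]
(up to reordering of blocks).

Per-block formulas:
  For a 1×1 block at λ = -4: exp(t · [-4]) = [e^(-4t)].
  For a 2×2 Jordan block J_2(-4): exp(t · J_2(-4)) = e^(-4t)·(I + t·N), where N is the 2×2 nilpotent shift.

After assembling e^{tJ} and conjugating by P, we get:

e^{tA} =
  [exp(-4*t), t*exp(-4*t), -2*t*exp(-4*t)]
  [0, exp(-4*t), 0]
  [0, 0, exp(-4*t)]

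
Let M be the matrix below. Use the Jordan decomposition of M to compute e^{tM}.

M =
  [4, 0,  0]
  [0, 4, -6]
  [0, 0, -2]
e^{tM} =
  [exp(4*t), 0, 0]
  [0, exp(4*t), -exp(4*t) + exp(-2*t)]
  [0, 0, exp(-2*t)]

Strategy: write M = P · J · P⁻¹ where J is a Jordan canonical form, so e^{tM} = P · e^{tJ} · P⁻¹, and e^{tJ} can be computed block-by-block.

M has Jordan form
J =
  [-2, 0, 0]
  [ 0, 4, 0]
  [ 0, 0, 4]
(up to reordering of blocks).

Per-block formulas:
  For a 1×1 block at λ = 4: exp(t · [4]) = [e^(4t)].
  For a 1×1 block at λ = -2: exp(t · [-2]) = [e^(-2t)].

After assembling e^{tJ} and conjugating by P, we get:

e^{tM} =
  [exp(4*t), 0, 0]
  [0, exp(4*t), -exp(4*t) + exp(-2*t)]
  [0, 0, exp(-2*t)]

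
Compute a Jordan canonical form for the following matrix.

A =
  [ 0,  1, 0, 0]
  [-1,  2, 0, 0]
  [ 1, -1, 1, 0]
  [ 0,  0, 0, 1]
J_2(1) ⊕ J_1(1) ⊕ J_1(1)

The characteristic polynomial is
  det(x·I − A) = x^4 - 4*x^3 + 6*x^2 - 4*x + 1 = (x - 1)^4

Eigenvalues and multiplicities (the geometric multiplicity of λ is n − rank(A − λI), which equals the number of Jordan blocks for λ):
  λ = 1: algebraic multiplicity = 4, geometric multiplicity = 3

Determining the block sizes for each eigenvalue:
  λ = 1: 3 blocks summing to 4 forces exactly one block of size 2 and the rest size 1 → block sizes [2, 1, 1]

Assembling the blocks gives a Jordan form
J =
  [1, 1, 0, 0]
  [0, 1, 0, 0]
  [0, 0, 1, 0]
  [0, 0, 0, 1]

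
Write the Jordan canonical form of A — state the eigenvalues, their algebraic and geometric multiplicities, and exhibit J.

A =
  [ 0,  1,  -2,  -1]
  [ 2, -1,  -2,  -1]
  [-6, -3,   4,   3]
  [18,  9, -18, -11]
J_2(-2) ⊕ J_1(-2) ⊕ J_1(-2)

The characteristic polynomial is
  det(x·I − A) = x^4 + 8*x^3 + 24*x^2 + 32*x + 16 = (x + 2)^4

Eigenvalues and multiplicities (the geometric multiplicity of λ is n − rank(A − λI), which equals the number of Jordan blocks for λ):
  λ = -2: algebraic multiplicity = 4, geometric multiplicity = 3

Determining the block sizes for each eigenvalue:
  λ = -2: 3 blocks summing to 4 forces exactly one block of size 2 and the rest size 1 → block sizes [2, 1, 1]

Assembling the blocks gives a Jordan form
J =
  [-2,  1,  0,  0]
  [ 0, -2,  0,  0]
  [ 0,  0, -2,  0]
  [ 0,  0,  0, -2]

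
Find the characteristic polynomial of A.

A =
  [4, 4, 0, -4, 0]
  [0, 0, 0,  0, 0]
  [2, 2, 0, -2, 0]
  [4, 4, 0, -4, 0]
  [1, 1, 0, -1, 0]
x^5

Expanding det(x·I − A) (e.g. by cofactor expansion or by noting that A is similar to its Jordan form J, which has the same characteristic polynomial as A) gives
  χ_A(x) = x^5
which factors as x^5. The eigenvalues (with algebraic multiplicities) are λ = 0 with multiplicity 5.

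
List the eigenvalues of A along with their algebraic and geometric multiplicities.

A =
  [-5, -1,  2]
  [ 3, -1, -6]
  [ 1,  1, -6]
λ = -4: alg = 3, geom = 2

Step 1 — factor the characteristic polynomial to read off the algebraic multiplicities:
  χ_A(x) = (x + 4)^3

Step 2 — compute geometric multiplicities via the rank-nullity identity g(λ) = n − rank(A − λI):
  rank(A − (-4)·I) = 1, so dim ker(A − (-4)·I) = n − 1 = 2

Summary:
  λ = -4: algebraic multiplicity = 3, geometric multiplicity = 2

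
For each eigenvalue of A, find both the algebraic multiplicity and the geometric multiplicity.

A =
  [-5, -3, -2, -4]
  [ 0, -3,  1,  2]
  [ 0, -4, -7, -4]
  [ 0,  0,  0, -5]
λ = -5: alg = 4, geom = 2

Step 1 — factor the characteristic polynomial to read off the algebraic multiplicities:
  χ_A(x) = (x + 5)^4

Step 2 — compute geometric multiplicities via the rank-nullity identity g(λ) = n − rank(A − λI):
  rank(A − (-5)·I) = 2, so dim ker(A − (-5)·I) = n − 2 = 2

Summary:
  λ = -5: algebraic multiplicity = 4, geometric multiplicity = 2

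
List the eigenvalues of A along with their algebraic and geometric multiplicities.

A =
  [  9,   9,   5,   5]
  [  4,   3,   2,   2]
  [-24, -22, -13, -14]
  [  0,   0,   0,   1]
λ = -1: alg = 2, geom = 1; λ = 1: alg = 2, geom = 2

Step 1 — factor the characteristic polynomial to read off the algebraic multiplicities:
  χ_A(x) = (x - 1)^2*(x + 1)^2

Step 2 — compute geometric multiplicities via the rank-nullity identity g(λ) = n − rank(A − λI):
  rank(A − (-1)·I) = 3, so dim ker(A − (-1)·I) = n − 3 = 1
  rank(A − (1)·I) = 2, so dim ker(A − (1)·I) = n − 2 = 2

Summary:
  λ = -1: algebraic multiplicity = 2, geometric multiplicity = 1
  λ = 1: algebraic multiplicity = 2, geometric multiplicity = 2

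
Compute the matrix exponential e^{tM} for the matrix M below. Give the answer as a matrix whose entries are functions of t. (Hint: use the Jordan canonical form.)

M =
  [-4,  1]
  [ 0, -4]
e^{tM} =
  [exp(-4*t), t*exp(-4*t)]
  [0, exp(-4*t)]

Strategy: write M = P · J · P⁻¹ where J is a Jordan canonical form, so e^{tM} = P · e^{tJ} · P⁻¹, and e^{tJ} can be computed block-by-block.

M has Jordan form
J =
  [-4,  1]
  [ 0, -4]
(up to reordering of blocks).

Per-block formulas:
  For a 2×2 Jordan block J_2(-4): exp(t · J_2(-4)) = e^(-4t)·(I + t·N), where N is the 2×2 nilpotent shift.

After assembling e^{tJ} and conjugating by P, we get:

e^{tM} =
  [exp(-4*t), t*exp(-4*t)]
  [0, exp(-4*t)]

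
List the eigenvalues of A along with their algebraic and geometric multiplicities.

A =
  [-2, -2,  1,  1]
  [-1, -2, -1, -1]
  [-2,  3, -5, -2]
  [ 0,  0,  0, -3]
λ = -3: alg = 4, geom = 2

Step 1 — factor the characteristic polynomial to read off the algebraic multiplicities:
  χ_A(x) = (x + 3)^4

Step 2 — compute geometric multiplicities via the rank-nullity identity g(λ) = n − rank(A − λI):
  rank(A − (-3)·I) = 2, so dim ker(A − (-3)·I) = n − 2 = 2

Summary:
  λ = -3: algebraic multiplicity = 4, geometric multiplicity = 2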